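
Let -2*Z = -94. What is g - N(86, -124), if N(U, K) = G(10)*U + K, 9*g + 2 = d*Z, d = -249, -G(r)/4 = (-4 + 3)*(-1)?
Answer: -7493/9 ≈ -832.56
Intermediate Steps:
G(r) = -4 (G(r) = -4*(-4 + 3)*(-1) = -(-4)*(-1) = -4*1 = -4)
Z = 47 (Z = -1/2*(-94) = 47)
g = -11705/9 (g = -2/9 + (-249*47)/9 = -2/9 + (1/9)*(-11703) = -2/9 - 3901/3 = -11705/9 ≈ -1300.6)
N(U, K) = K - 4*U (N(U, K) = -4*U + K = K - 4*U)
g - N(86, -124) = -11705/9 - (-124 - 4*86) = -11705/9 - (-124 - 344) = -11705/9 - 1*(-468) = -11705/9 + 468 = -7493/9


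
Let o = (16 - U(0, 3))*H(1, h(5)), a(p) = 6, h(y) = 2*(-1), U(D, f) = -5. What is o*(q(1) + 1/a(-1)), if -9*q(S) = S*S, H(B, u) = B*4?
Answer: 14/3 ≈ 4.6667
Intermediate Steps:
h(y) = -2
H(B, u) = 4*B
q(S) = -S**2/9 (q(S) = -S*S/9 = -S**2/9)
o = 84 (o = (16 - 1*(-5))*(4*1) = (16 + 5)*4 = 21*4 = 84)
o*(q(1) + 1/a(-1)) = 84*(-1/9*1**2 + 1/6) = 84*(-1/9*1 + 1/6) = 84*(-1/9 + 1/6) = 84*(1/18) = 14/3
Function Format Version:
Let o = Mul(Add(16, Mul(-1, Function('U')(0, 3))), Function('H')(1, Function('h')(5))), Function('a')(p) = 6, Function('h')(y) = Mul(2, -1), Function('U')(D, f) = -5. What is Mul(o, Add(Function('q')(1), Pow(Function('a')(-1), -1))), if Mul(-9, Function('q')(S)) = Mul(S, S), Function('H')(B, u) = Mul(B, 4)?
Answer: Rational(14, 3) ≈ 4.6667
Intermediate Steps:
Function('h')(y) = -2
Function('H')(B, u) = Mul(4, B)
Function('q')(S) = Mul(Rational(-1, 9), Pow(S, 2)) (Function('q')(S) = Mul(Rational(-1, 9), Mul(S, S)) = Mul(Rational(-1, 9), Pow(S, 2)))
o = 84 (o = Mul(Add(16, Mul(-1, -5)), Mul(4, 1)) = Mul(Add(16, 5), 4) = Mul(21, 4) = 84)
Mul(o, Add(Function('q')(1), Pow(Function('a')(-1), -1))) = Mul(84, Add(Mul(Rational(-1, 9), Pow(1, 2)), Pow(6, -1))) = Mul(84, Add(Mul(Rational(-1, 9), 1), Rational(1, 6))) = Mul(84, Add(Rational(-1, 9), Rational(1, 6))) = Mul(84, Rational(1, 18)) = Rational(14, 3)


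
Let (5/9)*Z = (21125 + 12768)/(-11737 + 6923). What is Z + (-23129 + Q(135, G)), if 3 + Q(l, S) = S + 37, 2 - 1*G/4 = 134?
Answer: -568910647/24070 ≈ -23636.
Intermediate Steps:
G = -528 (G = 8 - 4*134 = 8 - 536 = -528)
Q(l, S) = 34 + S (Q(l, S) = -3 + (S + 37) = -3 + (37 + S) = 34 + S)
Z = -305037/24070 (Z = 9*((21125 + 12768)/(-11737 + 6923))/5 = 9*(33893/(-4814))/5 = 9*(33893*(-1/4814))/5 = (9/5)*(-33893/4814) = -305037/24070 ≈ -12.673)
Z + (-23129 + Q(135, G)) = -305037/24070 + (-23129 + (34 - 528)) = -305037/24070 + (-23129 - 494) = -305037/24070 - 23623 = -568910647/24070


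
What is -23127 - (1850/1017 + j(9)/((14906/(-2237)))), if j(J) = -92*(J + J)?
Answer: -177193257089/7579701 ≈ -23377.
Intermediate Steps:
j(J) = -184*J
-23127 - (1850/1017 + j(9)/((14906/(-2237)))) = -23127 - (1850/1017 + (-184*9)/((14906/(-2237)))) = -23127 - (1850*(1/1017) - 1656/(14906*(-1/2237))) = -23127 - (1850/1017 - 1656/(-14906/2237)) = -23127 - (1850/1017 - 1656*(-2237/14906)) = -23127 - (1850/1017 + 1852236/7453) = -23127 - 1*1897512062/7579701 = -23127 - 1897512062/7579701 = -177193257089/7579701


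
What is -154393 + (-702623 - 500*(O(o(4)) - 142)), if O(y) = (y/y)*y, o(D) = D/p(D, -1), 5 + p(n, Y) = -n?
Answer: -7072144/9 ≈ -7.8579e+5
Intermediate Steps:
p(n, Y) = -5 - n
o(D) = D/(-5 - D)
O(y) = y (O(y) = 1*y = y)
-154393 + (-702623 - 500*(O(o(4)) - 142)) = -154393 + (-702623 - 500*(-1*4/(5 + 4) - 142)) = -154393 + (-702623 - 500*(-1*4/9 - 142)) = -154393 + (-702623 - 500*(-1*4*⅑ - 142)) = -154393 + (-702623 - 500*(-4/9 - 142)) = -154393 + (-702623 - 500*(-1282/9)) = -154393 + (-702623 + 641000/9) = -154393 - 5682607/9 = -7072144/9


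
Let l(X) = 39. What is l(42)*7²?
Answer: 1911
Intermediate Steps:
l(42)*7² = 39*7² = 39*49 = 1911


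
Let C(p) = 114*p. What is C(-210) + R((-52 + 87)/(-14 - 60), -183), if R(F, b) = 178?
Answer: -23762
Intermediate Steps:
C(-210) + R((-52 + 87)/(-14 - 60), -183) = 114*(-210) + 178 = -23940 + 178 = -23762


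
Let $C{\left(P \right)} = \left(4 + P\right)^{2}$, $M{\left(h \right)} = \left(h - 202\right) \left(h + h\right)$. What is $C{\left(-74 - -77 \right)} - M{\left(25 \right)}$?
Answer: $8899$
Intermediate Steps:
$M{\left(h \right)} = 2 h \left(-202 + h\right)$ ($M{\left(h \right)} = \left(-202 + h\right) 2 h = 2 h \left(-202 + h\right)$)
$C{\left(-74 - -77 \right)} - M{\left(25 \right)} = \left(4 - -3\right)^{2} - 2 \cdot 25 \left(-202 + 25\right) = \left(4 + \left(-74 + 77\right)\right)^{2} - 2 \cdot 25 \left(-177\right) = \left(4 + 3\right)^{2} - -8850 = 7^{2} + 8850 = 49 + 8850 = 8899$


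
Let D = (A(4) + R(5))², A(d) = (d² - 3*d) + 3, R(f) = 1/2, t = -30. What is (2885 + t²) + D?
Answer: 15365/4 ≈ 3841.3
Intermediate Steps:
R(f) = ½
A(d) = 3 + d² - 3*d
D = 225/4 (D = ((3 + 4² - 3*4) + ½)² = ((3 + 16 - 12) + ½)² = (7 + ½)² = (15/2)² = 225/4 ≈ 56.250)
(2885 + t²) + D = (2885 + (-30)²) + 225/4 = (2885 + 900) + 225/4 = 3785 + 225/4 = 15365/4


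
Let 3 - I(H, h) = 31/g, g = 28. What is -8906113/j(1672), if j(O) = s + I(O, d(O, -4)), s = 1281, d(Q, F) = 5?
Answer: -14668892/2113 ≈ -6942.2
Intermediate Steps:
I(H, h) = 53/28 (I(H, h) = 3 - 31/28 = 53/28)
j(O) = 35921/28 (j(O) = 1281 + 53/28 = 35921/28)
-8906113/j(1672) = -8906113/35921/28 = -8906113*28/35921 = -14668892/2113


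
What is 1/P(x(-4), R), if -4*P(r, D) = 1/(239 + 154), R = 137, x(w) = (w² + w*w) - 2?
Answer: -1572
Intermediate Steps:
x(w) = -2 + 2*w² (x(w) = (w² + w²) - 2 = 2*w² - 2 = -2 + 2*w²)
P(r, D) = -1/1572 (P(r, D) = -1/(4*(239 + 154)) = -¼/393 = -¼*1/393 = -1/1572)
1/P(x(-4), R) = 1/(-1/1572) = -1572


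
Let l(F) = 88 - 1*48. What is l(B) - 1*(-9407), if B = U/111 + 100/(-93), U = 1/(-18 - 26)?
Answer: 9447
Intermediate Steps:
U = -1/44 (U = 1/(-44) = -1/44 ≈ -0.022727)
B = -54277/50468 (B = -1/44/111 + 100/(-93) = -1/44*1/111 + 100*(-1/93) = -1/4884 - 100/93 = -54277/50468 ≈ -1.0755)
l(F) = 40 (l(F) = 88 - 48 = 40)
l(B) - 1*(-9407) = 40 - 1*(-9407) = 40 + 9407 = 9447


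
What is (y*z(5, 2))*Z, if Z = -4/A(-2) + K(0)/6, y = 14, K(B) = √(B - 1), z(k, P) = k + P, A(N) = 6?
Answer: -196/3 + 49*I/3 ≈ -65.333 + 16.333*I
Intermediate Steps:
z(k, P) = P + k
K(B) = √(-1 + B)
Z = -⅔ + I/6 (Z = -4/6 + √(-1 + 0)/6 = -4*⅙ + √(-1)*(⅙) = -⅔ + I*(⅙) = -⅔ + I/6 ≈ -0.66667 + 0.16667*I)
(y*z(5, 2))*Z = (14*(2 + 5))*(-⅔ + I/6) = (14*7)*(-⅔ + I/6) = 98*(-⅔ + I/6) = -196/3 + 49*I/3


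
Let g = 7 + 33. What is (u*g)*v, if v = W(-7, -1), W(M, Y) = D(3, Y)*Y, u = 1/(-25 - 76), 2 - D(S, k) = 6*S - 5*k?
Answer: -840/101 ≈ -8.3168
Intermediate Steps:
D(S, k) = 2 - 6*S + 5*k (D(S, k) = 2 - (6*S - 5*k) = 2 - (-5*k + 6*S) = 2 + (-6*S + 5*k) = 2 - 6*S + 5*k)
g = 40
u = -1/101 (u = 1/(-101) = -1/101 ≈ -0.0099010)
W(M, Y) = Y*(-16 + 5*Y) (W(M, Y) = (2 - 6*3 + 5*Y)*Y = (2 - 18 + 5*Y)*Y = (-16 + 5*Y)*Y = Y*(-16 + 5*Y))
v = 21 (v = -(-16 + 5*(-1)) = -(-16 - 5) = -1*(-21) = 21)
(u*g)*v = -1/101*40*21 = -40/101*21 = -840/101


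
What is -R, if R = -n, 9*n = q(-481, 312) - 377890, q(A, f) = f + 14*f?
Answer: -373210/9 ≈ -41468.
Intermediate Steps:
q(A, f) = 15*f
n = -373210/9 (n = (15*312 - 377890)/9 = (4680 - 377890)/9 = (1/9)*(-373210) = -373210/9 ≈ -41468.)
R = 373210/9 (R = -1*(-373210/9) = 373210/9 ≈ 41468.)
-R = -1*373210/9 = -373210/9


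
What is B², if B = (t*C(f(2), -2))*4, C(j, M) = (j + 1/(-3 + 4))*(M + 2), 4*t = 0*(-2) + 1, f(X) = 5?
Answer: 0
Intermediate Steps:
t = ¼ (t = (0*(-2) + 1)/4 = (0 + 1)/4 = (¼)*1 = ¼ ≈ 0.25000)
C(j, M) = (1 + j)*(2 + M) (C(j, M) = (j + 1/1)*(2 + M) = (j + 1)*(2 + M) = (1 + j)*(2 + M))
B = 0 (B = ((2 - 2 + 2*5 - 2*5)/4)*4 = ((2 - 2 + 10 - 10)/4)*4 = ((¼)*0)*4 = 0*4 = 0)
B² = 0² = 0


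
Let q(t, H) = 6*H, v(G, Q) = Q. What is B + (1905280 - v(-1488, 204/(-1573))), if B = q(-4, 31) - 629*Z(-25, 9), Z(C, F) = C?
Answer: 3022033647/1573 ≈ 1.9212e+6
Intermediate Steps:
B = 15911 (B = 6*31 - 629*(-25) = 186 + 15725 = 15911)
B + (1905280 - v(-1488, 204/(-1573))) = 15911 + (1905280 - 204/(-1573)) = 15911 + (1905280 - 204*(-1)/1573) = 15911 + (1905280 - 1*(-204/1573)) = 15911 + (1905280 + 204/1573) = 15911 + 2997005644/1573 = 3022033647/1573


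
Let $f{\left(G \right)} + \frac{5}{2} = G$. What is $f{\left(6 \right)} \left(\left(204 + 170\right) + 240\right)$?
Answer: $2149$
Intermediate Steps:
$f{\left(G \right)} = - \frac{5}{2} + G$
$f{\left(6 \right)} \left(\left(204 + 170\right) + 240\right) = \left(- \frac{5}{2} + 6\right) \left(\left(204 + 170\right) + 240\right) = \frac{7 \left(374 + 240\right)}{2} = \frac{7}{2} \cdot 614 = 2149$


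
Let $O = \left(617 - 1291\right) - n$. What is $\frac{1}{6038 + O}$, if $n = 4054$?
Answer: $\frac{1}{1310} \approx 0.00076336$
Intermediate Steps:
$O = -4728$ ($O = \left(617 - 1291\right) - 4054 = -674 - 4054 = -4728$)
$\frac{1}{6038 + O} = \frac{1}{6038 - 4728} = \frac{1}{1310}$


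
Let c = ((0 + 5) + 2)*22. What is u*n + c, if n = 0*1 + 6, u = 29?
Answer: 328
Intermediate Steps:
n = 6 (n = 0 + 6 = 6)
c = 154 (c = (5 + 2)*22 = 7*22 = 154)
u*n + c = 29*6 + 154 = 174 + 154 = 328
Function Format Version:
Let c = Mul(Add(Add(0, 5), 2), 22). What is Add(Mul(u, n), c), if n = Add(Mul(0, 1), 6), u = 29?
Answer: 328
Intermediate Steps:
n = 6 (n = Add(0, 6) = 6)
c = 154 (c = Mul(Add(5, 2), 22) = Mul(7, 22) = 154)
Add(Mul(u, n), c) = Add(Mul(29, 6), 154) = Add(174, 154) = 328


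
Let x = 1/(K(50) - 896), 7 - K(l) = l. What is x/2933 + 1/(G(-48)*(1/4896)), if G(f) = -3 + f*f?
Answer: 4494669217/2112384729 ≈ 2.1278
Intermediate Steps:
G(f) = -3 + f²
K(l) = 7 - l
x = -1/939 (x = 1/((7 - 1*50) - 896) = 1/((7 - 50) - 896) = 1/(-43 - 896) = 1/(-939) = -1/939 ≈ -0.0010650)
x/2933 + 1/(G(-48)*(1/4896)) = -1/939/2933 + 1/((-3 + (-48)²)*(1/4896)) = -1/939*1/2933 + 1/((-3 + 2304)*(1/4896)) = -1/2754087 + 4896/2301 = -1/2754087 + (1/2301)*4896 = -1/2754087 + 1632/767 = 4494669217/2112384729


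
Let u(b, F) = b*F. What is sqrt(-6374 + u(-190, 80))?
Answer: I*sqrt(21574) ≈ 146.88*I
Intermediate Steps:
u(b, F) = F*b
sqrt(-6374 + u(-190, 80)) = sqrt(-6374 + 80*(-190)) = sqrt(-6374 - 15200) = sqrt(-21574) = I*sqrt(21574)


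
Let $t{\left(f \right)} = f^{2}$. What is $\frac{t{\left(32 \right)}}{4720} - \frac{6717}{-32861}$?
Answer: $\frac{4084619}{9693995} \approx 0.42136$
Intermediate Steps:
$\frac{t{\left(32 \right)}}{4720} - \frac{6717}{-32861} = \frac{32^{2}}{4720} - \frac{6717}{-32861} = 1024 \cdot \frac{1}{4720} - - \frac{6717}{32861} = \frac{64}{295} + \frac{6717}{32861} = \frac{4084619}{9693995}$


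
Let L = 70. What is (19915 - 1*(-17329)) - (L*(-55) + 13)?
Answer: 41081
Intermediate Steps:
(19915 - 1*(-17329)) - (L*(-55) + 13) = (19915 - 1*(-17329)) - (70*(-55) + 13) = (19915 + 17329) - (-3850 + 13) = 37244 - 1*(-3837) = 37244 + 3837 = 41081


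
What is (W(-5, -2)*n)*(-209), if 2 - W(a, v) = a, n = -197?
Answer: 288211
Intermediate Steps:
W(a, v) = 2 - a
(W(-5, -2)*n)*(-209) = ((2 - 1*(-5))*(-197))*(-209) = ((2 + 5)*(-197))*(-209) = (7*(-197))*(-209) = -1379*(-209) = 288211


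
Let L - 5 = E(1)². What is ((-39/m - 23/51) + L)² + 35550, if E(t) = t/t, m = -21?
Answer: 4537802686/127449 ≈ 35605.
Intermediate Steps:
E(t) = 1
L = 6 (L = 5 + 1² = 5 + 1 = 6)
((-39/m - 23/51) + L)² + 35550 = ((-39/(-21) - 23/51) + 6)² + 35550 = ((-39*(-1/21) - 23*1/51) + 6)² + 35550 = ((13/7 - 23/51) + 6)² + 35550 = (502/357 + 6)² + 35550 = (2644/357)² + 35550 = 6990736/127449 + 35550 = 4537802686/127449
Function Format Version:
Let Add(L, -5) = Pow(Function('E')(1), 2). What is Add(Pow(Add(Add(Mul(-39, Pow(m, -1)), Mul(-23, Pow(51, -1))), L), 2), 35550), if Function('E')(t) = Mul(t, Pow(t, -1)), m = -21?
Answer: Rational(4537802686, 127449) ≈ 35605.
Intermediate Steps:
Function('E')(t) = 1
L = 6 (L = Add(5, Pow(1, 2)) = Add(5, 1) = 6)
Add(Pow(Add(Add(Mul(-39, Pow(m, -1)), Mul(-23, Pow(51, -1))), L), 2), 35550) = Add(Pow(Add(Add(Mul(-39, Pow(-21, -1)), Mul(-23, Pow(51, -1))), 6), 2), 35550) = Add(Pow(Add(Add(Mul(-39, Rational(-1, 21)), Mul(-23, Rational(1, 51))), 6), 2), 35550) = Add(Pow(Add(Add(Rational(13, 7), Rational(-23, 51)), 6), 2), 35550) = Add(Pow(Add(Rational(502, 357), 6), 2), 35550) = Add(Pow(Rational(2644, 357), 2), 35550) = Add(Rational(6990736, 127449), 35550) = Rational(4537802686, 127449)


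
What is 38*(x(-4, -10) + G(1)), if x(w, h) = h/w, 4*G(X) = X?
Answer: 209/2 ≈ 104.50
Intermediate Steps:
G(X) = X/4
38*(x(-4, -10) + G(1)) = 38*(-10/(-4) + (1/4)*1) = 38*(-10*(-1/4) + 1/4) = 38*(5/2 + 1/4) = 38*(11/4) = 209/2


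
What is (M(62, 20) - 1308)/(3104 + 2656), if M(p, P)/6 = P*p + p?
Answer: 271/240 ≈ 1.1292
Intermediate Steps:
M(p, P) = 6*p + 6*P*p (M(p, P) = 6*(P*p + p) = 6*(p + P*p) = 6*p + 6*P*p)
(M(62, 20) - 1308)/(3104 + 2656) = (6*62*(1 + 20) - 1308)/(3104 + 2656) = (6*62*21 - 1308)/5760 = (7812 - 1308)*(1/5760) = 6504*(1/5760) = 271/240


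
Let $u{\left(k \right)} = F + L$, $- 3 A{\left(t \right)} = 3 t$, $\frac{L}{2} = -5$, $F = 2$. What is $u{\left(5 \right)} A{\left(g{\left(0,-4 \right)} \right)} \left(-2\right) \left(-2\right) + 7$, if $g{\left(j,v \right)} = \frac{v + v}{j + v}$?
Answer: $71$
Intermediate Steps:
$g{\left(j,v \right)} = \frac{2 v}{j + v}$
$L = -10$ ($L = 2 \left(-5\right) = -10$)
$A{\left(t \right)} = - t$ ($A{\left(t \right)} = - \frac{3 t}{3} = - t$)
$u{\left(k \right)} = -8$ ($u{\left(k \right)} = 2 - 10 = -8$)
$u{\left(5 \right)} A{\left(g{\left(0,-4 \right)} \right)} \left(-2\right) \left(-2\right) + 7 = - 8 - \frac{2 \left(-4\right)}{0 - 4} \left(-2\right) \left(-2\right) + 7 = - 8 - \frac{2 \left(-4\right)}{-4} \left(-2\right) \left(-2\right) + 7 = - 8 - \frac{2 \left(-4\right) \left(-1\right)}{4} \left(-2\right) \left(-2\right) + 7 = - 8 \left(-1\right) 2 \left(-2\right) \left(-2\right) + 7 = - 8 \left(-2\right) \left(-2\right) \left(-2\right) + 7 = - 8 \cdot 4 \left(-2\right) + 7 = \left(-8\right) \left(-8\right) + 7 = 64 + 7 = 71$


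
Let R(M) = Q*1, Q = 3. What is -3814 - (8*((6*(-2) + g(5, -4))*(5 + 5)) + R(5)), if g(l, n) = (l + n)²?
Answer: -2937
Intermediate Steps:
R(M) = 3 (R(M) = 3*1 = 3)
-3814 - (8*((6*(-2) + g(5, -4))*(5 + 5)) + R(5)) = -3814 - (8*((6*(-2) + (5 - 4)²)*(5 + 5)) + 3) = -3814 - (8*((-12 + 1²)*10) + 3) = -3814 - (8*((-12 + 1)*10) + 3) = -3814 - (8*(-11*10) + 3) = -3814 - (8*(-110) + 3) = -3814 - (-880 + 3) = -3814 - 1*(-877) = -3814 + 877 = -2937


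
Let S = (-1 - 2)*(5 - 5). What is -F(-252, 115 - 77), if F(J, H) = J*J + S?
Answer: -63504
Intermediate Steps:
S = 0 (S = -3*0 = 0)
F(J, H) = J² (F(J, H) = J*J + 0 = J² + 0 = J²)
-F(-252, 115 - 77) = -1*(-252)² = -1*63504 = -63504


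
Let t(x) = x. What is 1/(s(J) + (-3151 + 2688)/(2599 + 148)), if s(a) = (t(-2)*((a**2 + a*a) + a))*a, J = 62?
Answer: -2747/2639867463 ≈ -1.0406e-6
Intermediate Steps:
s(a) = a*(-4*a**2 - 2*a) (s(a) = (-2*((a**2 + a*a) + a))*a = (-2*((a**2 + a**2) + a))*a = (-2*(2*a**2 + a))*a = (-2*(a + 2*a**2))*a = (-4*a**2 - 2*a)*a = a*(-4*a**2 - 2*a))
1/(s(J) + (-3151 + 2688)/(2599 + 148)) = 1/(62**2*(-2 - 4*62) + (-3151 + 2688)/(2599 + 148)) = 1/(3844*(-2 - 248) - 463/2747) = 1/(3844*(-250) - 463*1/2747) = 1/(-961000 - 463/2747) = 1/(-2639867463/2747) = -2747/2639867463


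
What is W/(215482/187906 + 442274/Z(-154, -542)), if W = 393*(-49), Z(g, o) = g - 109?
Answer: 158611172741/13841544413 ≈ 11.459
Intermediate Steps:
Z(g, o) = -109 + g
W = -19257
W/(215482/187906 + 442274/Z(-154, -542)) = -19257/(215482/187906 + 442274/(-109 - 154)) = -19257/(215482*(1/187906) + 442274/(-263)) = -19257/(107741/93953 + 442274*(-1/263)) = -19257/(107741/93953 - 442274/263) = -19257/(-41524633239/24709639) = -19257*(-24709639/41524633239) = 158611172741/13841544413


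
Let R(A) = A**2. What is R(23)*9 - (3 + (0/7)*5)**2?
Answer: 4752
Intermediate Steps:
R(23)*9 - (3 + (0/7)*5)**2 = 23**2*9 - (3 + (0/7)*5)**2 = 529*9 - (3 + (0*(1/7))*5)**2 = 4761 - (3 + 0*5)**2 = 4761 - (3 + 0)**2 = 4761 - 1*3**2 = 4761 - 1*9 = 4761 - 9 = 4752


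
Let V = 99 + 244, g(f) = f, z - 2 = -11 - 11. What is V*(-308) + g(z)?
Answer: -105664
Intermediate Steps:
z = -20 (z = 2 + (-11 - 11) = 2 - 22 = -20)
V = 343
V*(-308) + g(z) = 343*(-308) - 20 = -105644 - 20 = -105664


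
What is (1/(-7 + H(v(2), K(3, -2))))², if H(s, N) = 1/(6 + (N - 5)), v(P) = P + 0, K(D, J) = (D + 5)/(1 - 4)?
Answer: 25/1444 ≈ 0.017313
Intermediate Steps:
K(D, J) = -5/3 - D/3 (K(D, J) = (5 + D)/(-3) = (5 + D)*(-⅓) = -5/3 - D/3)
v(P) = P
H(s, N) = 1/(1 + N) (H(s, N) = 1/(6 + (-5 + N)) = 1/(1 + N))
(1/(-7 + H(v(2), K(3, -2))))² = (1/(-7 + 1/(1 + (-5/3 - ⅓*3))))² = (1/(-7 + 1/(1 + (-5/3 - 1))))² = (1/(-7 + 1/(1 - 8/3)))² = (1/(-7 + 1/(-5/3)))² = (1/(-7 - ⅗))² = (1/(-38/5))² = (-5/38)² = 25/1444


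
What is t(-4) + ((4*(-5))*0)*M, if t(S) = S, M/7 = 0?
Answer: -4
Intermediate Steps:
M = 0 (M = 7*0 = 0)
t(-4) + ((4*(-5))*0)*M = -4 + ((4*(-5))*0)*0 = -4 - 20*0*0 = -4 + 0*0 = -4 + 0 = -4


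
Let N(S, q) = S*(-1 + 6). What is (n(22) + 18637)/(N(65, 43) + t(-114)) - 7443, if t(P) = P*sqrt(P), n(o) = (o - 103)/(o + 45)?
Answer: -791085229739/106340323 + 142340172*I*sqrt(114)/106340323 ≈ -7439.2 + 14.292*I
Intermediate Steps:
n(o) = (-103 + o)/(45 + o)
N(S, q) = 5*S (N(S, q) = S*5 = 5*S)
t(P) = P**(3/2)
(n(22) + 18637)/(N(65, 43) + t(-114)) - 7443 = ((-103 + 22)/(45 + 22) + 18637)/(5*65 + (-114)**(3/2)) - 7443 = (-81/67 + 18637)/(325 - 114*I*sqrt(114)) - 7443 = 1248598/(67*(325 - 114*I*sqrt(114))) - 7443 = -7443 + 1248598/(67*(325 - 114*I*sqrt(114)))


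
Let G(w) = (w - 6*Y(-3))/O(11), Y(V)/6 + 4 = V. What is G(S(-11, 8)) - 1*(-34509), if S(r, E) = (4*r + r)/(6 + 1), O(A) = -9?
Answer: 2172358/63 ≈ 34482.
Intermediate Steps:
Y(V) = -24 + 6*V
S(r, E) = 5*r/7 (S(r, E) = (5*r)/7 = (5*r)*(⅐) = 5*r/7)
G(w) = -28 - w/9 (G(w) = (w - 6*(-24 + 6*(-3)))/(-9) = (w - 6*(-24 - 18))*(-⅑) = (w - 6*(-42))*(-⅑) = (w + 252)*(-⅑) = (252 + w)*(-⅑) = -28 - w/9)
G(S(-11, 8)) - 1*(-34509) = (-28 - 5*(-11)/63) - 1*(-34509) = (-28 - ⅑*(-55/7)) + 34509 = (-28 + 55/63) + 34509 = -1709/63 + 34509 = 2172358/63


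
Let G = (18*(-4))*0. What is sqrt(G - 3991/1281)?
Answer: I*sqrt(5112471)/1281 ≈ 1.7651*I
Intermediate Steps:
G = 0 (G = -72*0 = 0)
sqrt(G - 3991/1281) = sqrt(0 - 3991/1281) = sqrt(-3991/1281) = I*sqrt(5112471)/1281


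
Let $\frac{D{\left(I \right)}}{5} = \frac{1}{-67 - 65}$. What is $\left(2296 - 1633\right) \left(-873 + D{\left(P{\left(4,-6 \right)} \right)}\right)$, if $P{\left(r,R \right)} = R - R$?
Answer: $- \frac{25468261}{44} \approx -5.7882 \cdot 10^{5}$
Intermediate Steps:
$P{\left(r,R \right)} = 0$
$D{\left(I \right)} = - \frac{5}{132}$ ($D{\left(I \right)} = \frac{5}{-67 - 65} = \frac{5}{-132} = 5 \left(- \frac{1}{132}\right) = - \frac{5}{132}$)
$\left(2296 - 1633\right) \left(-873 + D{\left(P{\left(4,-6 \right)} \right)}\right) = \left(2296 - 1633\right) \left(-873 - \frac{5}{132}\right) = 663 \left(- \frac{115241}{132}\right) = - \frac{25468261}{44}$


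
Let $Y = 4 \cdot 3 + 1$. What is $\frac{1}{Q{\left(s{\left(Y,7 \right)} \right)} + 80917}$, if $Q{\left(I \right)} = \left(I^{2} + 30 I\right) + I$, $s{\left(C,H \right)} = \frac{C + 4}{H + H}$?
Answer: $\frac{196}{15867399} \approx 1.2352 \cdot 10^{-5}$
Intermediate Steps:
$Y = 13$ ($Y = 12 + 1 = 13$)
$s{\left(C,H \right)} = \frac{4 + C}{2 H}$
$Q{\left(I \right)} = I^{2} + 31 I$
$\frac{1}{Q{\left(s{\left(Y,7 \right)} \right)} + 80917} = \frac{1}{\frac{4 + 13}{2 \cdot 7} \left(31 + \frac{4 + 13}{2 \cdot 7}\right) + 80917} = \frac{1}{\frac{1}{2} \cdot \frac{1}{7} \cdot 17 \left(31 + \frac{1}{2} \cdot \frac{1}{7} \cdot 17\right) + 80917} = \frac{1}{\frac{17 \left(31 + \frac{17}{14}\right)}{14} + 80917} = \frac{1}{\frac{17}{14} \cdot \frac{451}{14} + 80917} = \frac{1}{\frac{7667}{196} + 80917} = \frac{1}{\frac{15867399}{196}} = \frac{196}{15867399}$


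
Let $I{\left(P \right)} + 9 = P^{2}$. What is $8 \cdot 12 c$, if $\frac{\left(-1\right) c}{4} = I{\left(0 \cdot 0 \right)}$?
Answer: $3456$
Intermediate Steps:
$I{\left(P \right)} = -9 + P^{2}$
$c = 36$ ($c = - 4 \left(-9 + \left(0 \cdot 0\right)^{2}\right) = - 4 \left(-9 + 0^{2}\right) = - 4 \left(-9 + 0\right) = \left(-4\right) \left(-9\right) = 36$)
$8 \cdot 12 c = 8 \cdot 12 \cdot 36 = 96 \cdot 36 = 3456$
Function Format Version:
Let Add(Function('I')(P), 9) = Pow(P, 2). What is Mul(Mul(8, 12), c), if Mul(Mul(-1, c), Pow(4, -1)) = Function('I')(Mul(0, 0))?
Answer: 3456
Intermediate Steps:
Function('I')(P) = Add(-9, Pow(P, 2))
c = 36 (c = Mul(-4, Add(-9, Pow(Mul(0, 0), 2))) = Mul(-4, Add(-9, Pow(0, 2))) = Mul(-4, Add(-9, 0)) = Mul(-4, -9) = 36)
Mul(Mul(8, 12), c) = Mul(Mul(8, 12), 36) = Mul(96, 36) = 3456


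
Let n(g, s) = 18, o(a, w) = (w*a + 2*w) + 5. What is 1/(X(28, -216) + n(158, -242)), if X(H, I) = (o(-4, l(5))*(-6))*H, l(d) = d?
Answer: 1/858 ≈ 0.0011655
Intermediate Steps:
o(a, w) = 5 + 2*w + a*w (o(a, w) = (a*w + 2*w) + 5 = (2*w + a*w) + 5 = 5 + 2*w + a*w)
X(H, I) = 30*H (X(H, I) = ((5 + 2*5 - 4*5)*(-6))*H = ((5 + 10 - 20)*(-6))*H = (-5*(-6))*H = 30*H)
1/(X(28, -216) + n(158, -242)) = 1/(30*28 + 18) = 1/(840 + 18) = 1/858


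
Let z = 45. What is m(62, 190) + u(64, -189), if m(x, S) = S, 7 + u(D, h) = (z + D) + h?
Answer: 103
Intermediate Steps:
u(D, h) = 38 + D + h (u(D, h) = -7 + ((45 + D) + h) = -7 + (45 + D + h) = 38 + D + h)
m(62, 190) + u(64, -189) = 190 + (38 + 64 - 189) = 190 - 87 = 103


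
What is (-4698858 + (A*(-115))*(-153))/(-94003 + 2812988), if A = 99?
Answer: -2956953/2718985 ≈ -1.0875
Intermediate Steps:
(-4698858 + (A*(-115))*(-153))/(-94003 + 2812988) = (-4698858 + (99*(-115))*(-153))/(-94003 + 2812988) = (-4698858 - 11385*(-153))/2718985 = (-4698858 + 1741905)*(1/2718985) = -2956953*1/2718985 = -2956953/2718985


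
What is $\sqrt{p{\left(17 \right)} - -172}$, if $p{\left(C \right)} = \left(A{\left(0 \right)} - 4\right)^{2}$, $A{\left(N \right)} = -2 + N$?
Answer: $4 \sqrt{13} \approx 14.422$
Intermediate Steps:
$p{\left(C \right)} = 36$ ($p{\left(C \right)} = \left(\left(-2 + 0\right) - 4\right)^{2} = \left(-2 - 4\right)^{2} = \left(-6\right)^{2} = 36$)
$\sqrt{p{\left(17 \right)} - -172} = \sqrt{36 - -172} = \sqrt{36 + 172} = \sqrt{208} = 4 \sqrt{13}$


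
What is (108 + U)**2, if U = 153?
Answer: 68121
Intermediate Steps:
(108 + U)**2 = (108 + 153)**2 = 261**2 = 68121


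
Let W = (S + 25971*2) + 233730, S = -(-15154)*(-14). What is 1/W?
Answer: 1/73516 ≈ 1.3602e-5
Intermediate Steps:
S = -212156 (S = -15154*14 = -212156)
W = 73516 (W = (-212156 + 25971*2) + 233730 = (-212156 + 51942) + 233730 = -160214 + 233730 = 73516)
1/W = 1/73516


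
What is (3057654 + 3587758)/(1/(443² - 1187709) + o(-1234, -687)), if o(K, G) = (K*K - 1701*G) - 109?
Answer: 6588660181520/2668250861639 ≈ 2.4693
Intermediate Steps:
o(K, G) = -109 + K² - 1701*G (o(K, G) = (K² - 1701*G) - 109 = -109 + K² - 1701*G)
(3057654 + 3587758)/(1/(443² - 1187709) + o(-1234, -687)) = (3057654 + 3587758)/(1/(443² - 1187709) + (-109 + (-1234)² - 1701*(-687))) = 6645412/(1/(196249 - 1187709) + (-109 + 1522756 + 1168587)) = 6645412/(1/(-991460) + 2691234) = 6645412/(-1/991460 + 2691234) = 6645412/(2668250861639/991460) = 6645412*(991460/2668250861639) = 6588660181520/2668250861639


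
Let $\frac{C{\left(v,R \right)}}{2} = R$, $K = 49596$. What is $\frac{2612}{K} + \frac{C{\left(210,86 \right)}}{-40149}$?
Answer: $\frac{8028223}{165935817} \approx 0.048382$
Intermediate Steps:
$C{\left(v,R \right)} = 2 R$
$\frac{2612}{K} + \frac{C{\left(210,86 \right)}}{-40149} = \frac{2612}{49596} + \frac{2 \cdot 86}{-40149} = 2612 \cdot \frac{1}{49596} + 172 \left(- \frac{1}{40149}\right) = \frac{653}{12399} - \frac{172}{40149} = \frac{8028223}{165935817}$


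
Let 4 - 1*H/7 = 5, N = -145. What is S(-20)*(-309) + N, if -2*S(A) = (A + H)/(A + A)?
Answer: -3257/80 ≈ -40.713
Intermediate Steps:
H = -7 (H = 28 - 7*5 = 28 - 35 = -7)
S(A) = -(-7 + A)/(4*A) (S(A) = -(A - 7)/(2*(A + A)) = -(-7 + A)/(2*(2*A)) = -(-7 + A)*1/(2*A)/2 = -(-7 + A)/(4*A))
S(-20)*(-309) + N = ((1/4)*(7 - 1*(-20))/(-20))*(-309) - 145 = ((1/4)*(-1/20)*(7 + 20))*(-309) - 145 = ((1/4)*(-1/20)*27)*(-309) - 145 = -27/80*(-309) - 145 = 8343/80 - 145 = -3257/80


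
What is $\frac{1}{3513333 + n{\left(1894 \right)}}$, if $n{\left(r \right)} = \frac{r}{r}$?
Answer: $\frac{1}{3513334} \approx 2.8463 \cdot 10^{-7}$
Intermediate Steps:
$n{\left(r \right)} = 1$
$\frac{1}{3513333 + n{\left(1894 \right)}} = \frac{1}{3513333 + 1} = \frac{1}{3513334}$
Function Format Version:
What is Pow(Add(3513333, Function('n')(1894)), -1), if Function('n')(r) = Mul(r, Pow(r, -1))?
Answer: Rational(1, 3513334) ≈ 2.8463e-7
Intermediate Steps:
Function('n')(r) = 1
Pow(Add(3513333, Function('n')(1894)), -1) = Pow(Add(3513333, 1), -1) = Pow(3513334, -1) = Rational(1, 3513334)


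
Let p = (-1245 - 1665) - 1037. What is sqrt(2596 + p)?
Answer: I*sqrt(1351) ≈ 36.756*I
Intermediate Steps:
p = -3947 (p = -2910 - 1037 = -3947)
sqrt(2596 + p) = sqrt(2596 - 3947) = sqrt(-1351) = I*sqrt(1351)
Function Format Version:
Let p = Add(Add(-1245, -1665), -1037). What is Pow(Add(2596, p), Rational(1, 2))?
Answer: Mul(I, Pow(1351, Rational(1, 2))) ≈ Mul(36.756, I)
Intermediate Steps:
p = -3947 (p = Add(-2910, -1037) = -3947)
Pow(Add(2596, p), Rational(1, 2)) = Pow(Add(2596, -3947), Rational(1, 2)) = Pow(-1351, Rational(1, 2)) = Mul(I, Pow(1351, Rational(1, 2)))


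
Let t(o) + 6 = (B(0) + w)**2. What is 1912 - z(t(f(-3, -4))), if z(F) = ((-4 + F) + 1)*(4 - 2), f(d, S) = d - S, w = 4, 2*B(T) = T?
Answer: 1898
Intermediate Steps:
B(T) = T/2
t(o) = 10 (t(o) = -6 + ((1/2)*0 + 4)**2 = -6 + (0 + 4)**2 = -6 + 4**2 = -6 + 16 = 10)
z(F) = -6 + 2*F (z(F) = (-3 + F)*2 = -6 + 2*F)
1912 - z(t(f(-3, -4))) = 1912 - (-6 + 2*10) = 1912 - (-6 + 20) = 1912 - 1*14 = 1912 - 14 = 1898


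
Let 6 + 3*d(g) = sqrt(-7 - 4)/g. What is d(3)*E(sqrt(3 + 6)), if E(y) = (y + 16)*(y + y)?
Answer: -228 + 38*I*sqrt(11)/3 ≈ -228.0 + 42.011*I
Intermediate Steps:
d(g) = -2 + I*sqrt(11)/(3*g) (d(g) = -2 + (sqrt(-7 - 4)/g)/3 = -2 + (sqrt(-11)/g)/3 = -2 + ((I*sqrt(11))/g)/3 = -2 + (I*sqrt(11)/g)/3 = -2 + I*sqrt(11)/(3*g))
E(y) = 2*y*(16 + y) (E(y) = (16 + y)*(2*y) = 2*y*(16 + y))
d(3)*E(sqrt(3 + 6)) = (-2 + (1/3)*I*sqrt(11)/3)*(2*sqrt(3 + 6)*(16 + sqrt(3 + 6))) = (-2 + (1/3)*I*sqrt(11)*(1/3))*(2*sqrt(9)*(16 + sqrt(9))) = (-2 + I*sqrt(11)/9)*(2*3*(16 + 3)) = (-2 + I*sqrt(11)/9)*(2*3*19) = (-2 + I*sqrt(11)/9)*114 = -228 + 38*I*sqrt(11)/3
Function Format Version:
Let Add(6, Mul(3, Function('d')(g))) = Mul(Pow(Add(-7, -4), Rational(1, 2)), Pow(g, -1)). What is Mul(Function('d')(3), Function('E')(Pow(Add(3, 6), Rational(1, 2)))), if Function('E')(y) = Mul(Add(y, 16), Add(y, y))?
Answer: Add(-228, Mul(Rational(38, 3), I, Pow(11, Rational(1, 2)))) ≈ Add(-228.00, Mul(42.011, I))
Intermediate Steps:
Function('d')(g) = Add(-2, Mul(Rational(1, 3), I, Pow(11, Rational(1, 2)), Pow(g, -1))) (Function('d')(g) = Add(-2, Mul(Rational(1, 3), Mul(Pow(Add(-7, -4), Rational(1, 2)), Pow(g, -1)))) = Add(-2, Mul(Rational(1, 3), Mul(Pow(-11, Rational(1, 2)), Pow(g, -1)))) = Add(-2, Mul(Rational(1, 3), Mul(Mul(I, Pow(11, Rational(1, 2))), Pow(g, -1)))) = Add(-2, Mul(Rational(1, 3), Mul(I, Pow(11, Rational(1, 2)), Pow(g, -1)))) = Add(-2, Mul(Rational(1, 3), I, Pow(11, Rational(1, 2)), Pow(g, -1))))
Function('E')(y) = Mul(2, y, Add(16, y)) (Function('E')(y) = Mul(Add(16, y), Mul(2, y)) = Mul(2, y, Add(16, y)))
Mul(Function('d')(3), Function('E')(Pow(Add(3, 6), Rational(1, 2)))) = Mul(Add(-2, Mul(Rational(1, 3), I, Pow(11, Rational(1, 2)), Pow(3, -1))), Mul(2, Pow(Add(3, 6), Rational(1, 2)), Add(16, Pow(Add(3, 6), Rational(1, 2))))) = Mul(Add(-2, Mul(Rational(1, 3), I, Pow(11, Rational(1, 2)), Rational(1, 3))), Mul(2, Pow(9, Rational(1, 2)), Add(16, Pow(9, Rational(1, 2))))) = Mul(Add(-2, Mul(Rational(1, 9), I, Pow(11, Rational(1, 2)))), Mul(2, 3, Add(16, 3))) = Mul(Add(-2, Mul(Rational(1, 9), I, Pow(11, Rational(1, 2)))), Mul(2, 3, 19)) = Mul(Add(-2, Mul(Rational(1, 9), I, Pow(11, Rational(1, 2)))), 114) = Add(-228, Mul(Rational(38, 3), I, Pow(11, Rational(1, 2))))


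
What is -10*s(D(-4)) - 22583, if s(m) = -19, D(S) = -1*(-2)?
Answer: -22393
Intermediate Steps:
D(S) = 2
-10*s(D(-4)) - 22583 = -10*(-19) - 22583 = 190 - 22583 = -22393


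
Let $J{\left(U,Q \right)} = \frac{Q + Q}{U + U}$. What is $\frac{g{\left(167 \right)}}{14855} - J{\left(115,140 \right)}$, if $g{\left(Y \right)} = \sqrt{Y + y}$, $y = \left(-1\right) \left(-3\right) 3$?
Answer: $- \frac{28}{23} + \frac{4 \sqrt{11}}{14855} \approx -1.2165$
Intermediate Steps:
$y = 9$ ($y = 3 \cdot 3 = 9$)
$J{\left(U,Q \right)} = \frac{Q}{U}$ ($J{\left(U,Q \right)} = \frac{2 Q}{2 U} = 2 Q \frac{1}{2 U} = \frac{Q}{U}$)
$g{\left(Y \right)} = \sqrt{9 + Y}$ ($g{\left(Y \right)} = \sqrt{Y + 9} = \sqrt{9 + Y}$)
$\frac{g{\left(167 \right)}}{14855} - J{\left(115,140 \right)} = \frac{\sqrt{9 + 167}}{14855} - \frac{140}{115} = \sqrt{176} \cdot \frac{1}{14855} - 140 \cdot \frac{1}{115} = 4 \sqrt{11} \cdot \frac{1}{14855} - \frac{28}{23} = \frac{4 \sqrt{11}}{14855} - \frac{28}{23} = - \frac{28}{23} + \frac{4 \sqrt{11}}{14855}$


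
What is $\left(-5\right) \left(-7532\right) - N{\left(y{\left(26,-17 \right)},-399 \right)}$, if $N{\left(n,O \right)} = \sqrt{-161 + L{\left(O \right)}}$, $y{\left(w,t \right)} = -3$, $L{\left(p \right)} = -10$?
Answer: $37660 - 3 i \sqrt{19} \approx 37660.0 - 13.077 i$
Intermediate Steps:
$N{\left(n,O \right)} = 3 i \sqrt{19}$ ($N{\left(n,O \right)} = \sqrt{-161 - 10} = \sqrt{-171} = 3 i \sqrt{19}$)
$\left(-5\right) \left(-7532\right) - N{\left(y{\left(26,-17 \right)},-399 \right)} = \left(-5\right) \left(-7532\right) - 3 i \sqrt{19} = 37660 - 3 i \sqrt{19}$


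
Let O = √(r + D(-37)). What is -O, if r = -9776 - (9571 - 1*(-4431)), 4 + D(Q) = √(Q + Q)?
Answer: -√(-23782 + I*√74) ≈ -0.027891 - 154.21*I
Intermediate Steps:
D(Q) = -4 + √2*√Q (D(Q) = -4 + √(Q + Q) = -4 + √(2*Q) = -4 + √2*√Q)
r = -23778 (r = -9776 - (9571 + 4431) = -9776 - 1*14002 = -9776 - 14002 = -23778)
O = √(-23782 + I*√74) (O = √(-23778 + (-4 + √2*√(-37))) = √(-23778 + (-4 + √2*(I*√37))) = √(-23778 + (-4 + I*√74)) = √(-23782 + I*√74) ≈ 0.028 + 154.21*I)
-O = -√(-23782 + I*√74)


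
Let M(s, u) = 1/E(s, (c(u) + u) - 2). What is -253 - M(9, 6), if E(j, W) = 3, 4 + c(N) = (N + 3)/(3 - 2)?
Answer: -760/3 ≈ -253.33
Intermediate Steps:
c(N) = -1 + N (c(N) = -4 + (N + 3)/(3 - 2) = -4 + (3 + N)/1 = -4 + (3 + N)*1 = -4 + (3 + N) = -1 + N)
M(s, u) = 1/3
-253 - M(9, 6) = -253 - 1*1/3 = -253 - 1/3 = -760/3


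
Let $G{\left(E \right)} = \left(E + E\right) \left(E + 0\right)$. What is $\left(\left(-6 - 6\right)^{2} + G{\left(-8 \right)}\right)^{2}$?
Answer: $73984$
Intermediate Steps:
$G{\left(E \right)} = 2 E^{2}$ ($G{\left(E \right)} = 2 E E = 2 E^{2}$)
$\left(\left(-6 - 6\right)^{2} + G{\left(-8 \right)}\right)^{2} = \left(\left(-6 - 6\right)^{2} + 2 \left(-8\right)^{2}\right)^{2} = \left(\left(-12\right)^{2} + 2 \cdot 64\right)^{2} = \left(144 + 128\right)^{2} = 272^{2} = 73984$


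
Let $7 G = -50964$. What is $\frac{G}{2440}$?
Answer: $- \frac{12741}{4270} \approx -2.9838$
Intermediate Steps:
$G = - \frac{50964}{7}$ ($G = \frac{1}{7} \left(-50964\right) = - \frac{50964}{7} \approx -7280.6$)
$\frac{G}{2440} = - \frac{50964}{7 \cdot 2440} = \left(- \frac{50964}{7}\right) \frac{1}{2440} = - \frac{12741}{4270}$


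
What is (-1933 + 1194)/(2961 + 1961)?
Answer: -739/4922 ≈ -0.15014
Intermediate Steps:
(-1933 + 1194)/(2961 + 1961) = -739/4922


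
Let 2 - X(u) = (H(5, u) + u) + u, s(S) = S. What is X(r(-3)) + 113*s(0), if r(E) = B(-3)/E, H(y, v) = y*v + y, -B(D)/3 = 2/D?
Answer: 5/3 ≈ 1.6667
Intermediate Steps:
B(D) = -6/D
H(y, v) = y + v*y (H(y, v) = v*y + y = y + v*y)
r(E) = 2/E (r(E) = (-6/(-3))/E = (-6*(-⅓))/E = 2/E)
X(u) = -3 - 7*u (X(u) = 2 - ((5*(1 + u) + u) + u) = 2 - (((5 + 5*u) + u) + u) = 2 - ((5 + 6*u) + u) = 2 - (5 + 7*u) = 2 + (-5 - 7*u) = -3 - 7*u)
X(r(-3)) + 113*s(0) = (-3 - 14/(-3)) + 113*0 = (-3 - 14*(-1)/3) + 0 = (-3 - 7*(-⅔)) + 0 = (-3 + 14/3) + 0 = 5/3 + 0 = 5/3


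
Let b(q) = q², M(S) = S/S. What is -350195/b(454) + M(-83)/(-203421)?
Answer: -71237223211/41928322836 ≈ -1.6990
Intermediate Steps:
M(S) = 1
-350195/b(454) + M(-83)/(-203421) = -350195/(454²) + 1/(-203421) = -350195/206116 + 1*(-1/203421) = -350195*1/206116 - 1/203421 = -350195/206116 - 1/203421 = -71237223211/41928322836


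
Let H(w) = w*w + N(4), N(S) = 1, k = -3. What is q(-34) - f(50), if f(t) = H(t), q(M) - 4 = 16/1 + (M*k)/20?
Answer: -24759/10 ≈ -2475.9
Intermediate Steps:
q(M) = 20 - 3*M/20 (q(M) = 4 + (16/1 + (M*(-3))/20) = 4 + (16*1 - 3*M*(1/20)) = 4 + (16 - 3*M/20) = 20 - 3*M/20)
H(w) = 1 + w**2 (H(w) = w*w + 1 = w**2 + 1 = 1 + w**2)
f(t) = 1 + t**2
q(-34) - f(50) = (20 - 3/20*(-34)) - (1 + 50**2) = (20 + 51/10) - (1 + 2500) = 251/10 - 1*2501 = 251/10 - 2501 = -24759/10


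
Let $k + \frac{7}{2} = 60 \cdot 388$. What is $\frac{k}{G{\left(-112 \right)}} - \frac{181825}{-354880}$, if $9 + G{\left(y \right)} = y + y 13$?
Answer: $- \frac{1594725259}{111929152} \approx -14.248$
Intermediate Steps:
$k = \frac{46553}{2}$ ($k = - \frac{7}{2} + 60 \cdot 388 = - \frac{7}{2} + 23280 = \frac{46553}{2} \approx 23277.0$)
$G{\left(y \right)} = -9 + 14 y$ ($G{\left(y \right)} = -9 + \left(y + y 13\right) = -9 + \left(y + 13 y\right) = -9 + 14 y$)
$\frac{k}{G{\left(-112 \right)}} - \frac{181825}{-354880} = \frac{46553}{2 \left(-9 + 14 \left(-112\right)\right)} - \frac{181825}{-354880} = \frac{46553}{2 \left(-9 - 1568\right)} - - \frac{36365}{70976} = \frac{46553}{2 \left(-1577\right)} + \frac{36365}{70976} = \frac{46553}{2} \left(- \frac{1}{1577}\right) + \frac{36365}{70976} = - \frac{46553}{3154} + \frac{36365}{70976} = - \frac{1594725259}{111929152}$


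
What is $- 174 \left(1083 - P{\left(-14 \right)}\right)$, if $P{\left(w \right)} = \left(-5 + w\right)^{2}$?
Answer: $-125628$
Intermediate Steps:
$- 174 \left(1083 - P{\left(-14 \right)}\right) = - 174 \left(1083 - \left(-5 - 14\right)^{2}\right) = - 174 \left(1083 - \left(-19\right)^{2}\right) = - 174 \left(1083 - 361\right) = \left(-174\right) 722 = -125628$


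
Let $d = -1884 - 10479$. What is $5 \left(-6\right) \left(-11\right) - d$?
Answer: $12693$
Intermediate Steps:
$d = -12363$ ($d = -1884 - 10479 = -12363$)
$5 \left(-6\right) \left(-11\right) - d = 5 \left(-6\right) \left(-11\right) - -12363 = \left(-30\right) \left(-11\right) + 12363 = 330 + 12363 = 12693$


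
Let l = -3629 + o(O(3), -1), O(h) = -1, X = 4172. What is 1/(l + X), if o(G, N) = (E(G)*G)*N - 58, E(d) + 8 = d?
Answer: 1/476 ≈ 0.0021008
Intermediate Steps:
E(d) = -8 + d
o(G, N) = -58 + G*N*(-8 + G) (o(G, N) = ((-8 + G)*G)*N - 58 = (G*(-8 + G))*N - 58 = G*N*(-8 + G) - 58 = -58 + G*N*(-8 + G))
l = -3696 (l = -3629 + (-58 - 1*(-1)*(-8 - 1)) = -3629 + (-58 - 1*(-1)*(-9)) = -3629 + (-58 - 9) = -3629 - 67 = -3696)
1/(l + X) = 1/(-3696 + 4172) = 1/476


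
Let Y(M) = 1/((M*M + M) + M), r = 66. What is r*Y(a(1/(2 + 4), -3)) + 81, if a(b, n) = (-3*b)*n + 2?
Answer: 591/7 ≈ 84.429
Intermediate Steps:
a(b, n) = 2 - 3*b*n (a(b, n) = -3*b*n + 2 = 2 - 3*b*n)
Y(M) = 1/(M**2 + 2*M) (Y(M) = 1/((M**2 + M) + M) = 1/((M + M**2) + M) = 1/(M**2 + 2*M))
r*Y(a(1/(2 + 4), -3)) + 81 = 66*(1/((2 - 3*(-3)/(2 + 4))*(2 + (2 - 3*(-3)/(2 + 4))))) + 81 = 66*(1/((2 - 3*(-3)/6)*(2 + (2 - 3*(-3)/6)))) + 81 = 66*(1/((2 - 3*1/6*(-3))*(2 + (2 - 3*1/6*(-3))))) + 81 = 66*(1/((2 + 3/2)*(2 + (2 + 3/2)))) + 81 = 66*(1/((7/2)*(2 + 7/2))) + 81 = 66*(2/(7*(11/2))) + 81 = 66*((2/7)*(2/11)) + 81 = 66*(4/77) + 81 = 24/7 + 81 = 591/7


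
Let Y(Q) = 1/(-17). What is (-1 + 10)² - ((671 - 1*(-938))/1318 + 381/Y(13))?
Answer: 8641835/1318 ≈ 6556.8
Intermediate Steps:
Y(Q) = -1/17
(-1 + 10)² - ((671 - 1*(-938))/1318 + 381/Y(13)) = (-1 + 10)² - ((671 - 1*(-938))/1318 + 381/(-1/17)) = 9² - ((671 + 938)*(1/1318) + 381*(-17)) = 81 - (1609*(1/1318) - 6477) = 81 - (1609/1318 - 6477) = 81 - 1*(-8535077/1318) = 81 + 8535077/1318 = 8641835/1318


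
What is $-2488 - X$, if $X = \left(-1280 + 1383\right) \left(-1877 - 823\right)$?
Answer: $275612$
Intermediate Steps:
$X = -278100$ ($X = 103 \left(-2700\right) = -278100$)
$-2488 - X = -2488 - -278100 = -2488 + 278100 = 275612$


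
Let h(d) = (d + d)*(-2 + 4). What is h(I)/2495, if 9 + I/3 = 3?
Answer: -72/2495 ≈ -0.028858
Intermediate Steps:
I = -18 (I = -27 + 3*3 = -27 + 9 = -18)
h(d) = 4*d (h(d) = (2*d)*2 = 4*d)
h(I)/2495 = (4*(-18))/2495 = -72*1/2495 = -72/2495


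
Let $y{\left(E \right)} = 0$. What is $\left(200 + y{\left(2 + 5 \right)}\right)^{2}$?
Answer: $40000$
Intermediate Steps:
$\left(200 + y{\left(2 + 5 \right)}\right)^{2} = \left(200 + 0\right)^{2} = 200^{2} = 40000$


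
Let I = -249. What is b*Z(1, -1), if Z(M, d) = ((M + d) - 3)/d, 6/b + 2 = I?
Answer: -18/251 ≈ -0.071713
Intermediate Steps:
b = -6/251 (b = 6/(-2 - 249) = 6/(-251) = 6*(-1/251) = -6/251 ≈ -0.023904)
Z(M, d) = (-3 + M + d)/d
b*Z(1, -1) = -6*(-3 + 1 - 1)/(251*(-1)) = -(-6)*(-3)/251 = -6/251*3 = -18/251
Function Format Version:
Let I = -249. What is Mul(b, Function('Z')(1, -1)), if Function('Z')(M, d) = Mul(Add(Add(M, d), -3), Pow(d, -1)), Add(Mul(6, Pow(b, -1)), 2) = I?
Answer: Rational(-18, 251) ≈ -0.071713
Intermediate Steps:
b = Rational(-6, 251) (b = Mul(6, Pow(Add(-2, -249), -1)) = Mul(6, Pow(-251, -1)) = Mul(6, Rational(-1, 251)) = Rational(-6, 251) ≈ -0.023904)
Function('Z')(M, d) = Mul(Pow(d, -1), Add(-3, M, d)) (Function('Z')(M, d) = Mul(Add(-3, M, d), Pow(d, -1)) = Mul(Pow(d, -1), Add(-3, M, d)))
Mul(b, Function('Z')(1, -1)) = Mul(Rational(-6, 251), Mul(Pow(-1, -1), Add(-3, 1, -1))) = Mul(Rational(-6, 251), Mul(-1, -3)) = Mul(Rational(-6, 251), 3) = Rational(-18, 251)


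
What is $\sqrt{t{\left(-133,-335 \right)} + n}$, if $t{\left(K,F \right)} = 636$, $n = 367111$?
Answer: $\sqrt{367747} \approx 606.42$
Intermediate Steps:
$\sqrt{t{\left(-133,-335 \right)} + n} = \sqrt{636 + 367111} = \sqrt{367747}$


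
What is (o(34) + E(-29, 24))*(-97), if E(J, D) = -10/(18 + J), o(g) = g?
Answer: -37248/11 ≈ -3386.2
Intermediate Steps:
(o(34) + E(-29, 24))*(-97) = (34 - 10/(18 - 29))*(-97) = (34 - 10/(-11))*(-97) = (34 - 10*(-1/11))*(-97) = (34 + 10/11)*(-97) = (384/11)*(-97) = -37248/11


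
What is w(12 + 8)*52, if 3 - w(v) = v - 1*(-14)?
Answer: -1612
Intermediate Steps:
w(v) = -11 - v (w(v) = 3 - (v - 1*(-14)) = 3 - (v + 14) = 3 - (14 + v) = 3 + (-14 - v) = -11 - v)
w(12 + 8)*52 = (-11 - (12 + 8))*52 = (-11 - 1*20)*52 = (-11 - 20)*52 = -31*52 = -1612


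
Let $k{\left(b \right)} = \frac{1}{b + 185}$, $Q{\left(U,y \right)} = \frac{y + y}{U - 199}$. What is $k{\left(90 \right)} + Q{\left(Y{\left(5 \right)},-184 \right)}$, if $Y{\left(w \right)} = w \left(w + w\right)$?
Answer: $\frac{101349}{40975} \approx 2.4734$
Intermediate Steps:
$Y{\left(w \right)} = 2 w^{2}$ ($Y{\left(w \right)} = w 2 w = 2 w^{2}$)
$Q{\left(U,y \right)} = \frac{2 y}{-199 + U}$
$k{\left(b \right)} = \frac{1}{185 + b}$
$k{\left(90 \right)} + Q{\left(Y{\left(5 \right)},-184 \right)} = \frac{1}{185 + 90} + 2 \left(-184\right) \frac{1}{-199 + 2 \cdot 5^{2}} = \frac{1}{275} + 2 \left(-184\right) \frac{1}{-199 + 2 \cdot 25} = \frac{1}{275} + 2 \left(-184\right) \frac{1}{-199 + 50} = \frac{1}{275} + 2 \left(-184\right) \frac{1}{-149} = \frac{1}{275} + 2 \left(-184\right) \left(- \frac{1}{149}\right) = \frac{1}{275} + \frac{368}{149} = \frac{101349}{40975}$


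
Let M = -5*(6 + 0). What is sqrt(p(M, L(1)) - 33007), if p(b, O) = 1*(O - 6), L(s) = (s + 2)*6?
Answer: I*sqrt(32995) ≈ 181.65*I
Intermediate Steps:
M = -30 (M = -5*6 = -30)
L(s) = 12 + 6*s (L(s) = (2 + s)*6 = 12 + 6*s)
p(b, O) = -6 + O (p(b, O) = 1*(-6 + O) = -6 + O)
sqrt(p(M, L(1)) - 33007) = sqrt((-6 + (12 + 6*1)) - 33007) = sqrt((-6 + (12 + 6)) - 33007) = sqrt((-6 + 18) - 33007) = sqrt(12 - 33007) = sqrt(-32995) = I*sqrt(32995)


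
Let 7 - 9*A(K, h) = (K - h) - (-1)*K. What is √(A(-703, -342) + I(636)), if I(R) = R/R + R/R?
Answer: 11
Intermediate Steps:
I(R) = 2 (I(R) = 1 + 1 = 2)
A(K, h) = 7/9 - 2*K/9 + h/9 (A(K, h) = 7/9 - ((K - h) - (-1)*K)/9 = 7/9 - ((K - h) + K)/9 = 7/9 - (-h + 2*K)/9 = 7/9 + (-2*K/9 + h/9) = 7/9 - 2*K/9 + h/9)
√(A(-703, -342) + I(636)) = √((7/9 - 2/9*(-703) + (⅑)*(-342)) + 2) = √((7/9 + 1406/9 - 38) + 2) = √(119 + 2) = √121 = 11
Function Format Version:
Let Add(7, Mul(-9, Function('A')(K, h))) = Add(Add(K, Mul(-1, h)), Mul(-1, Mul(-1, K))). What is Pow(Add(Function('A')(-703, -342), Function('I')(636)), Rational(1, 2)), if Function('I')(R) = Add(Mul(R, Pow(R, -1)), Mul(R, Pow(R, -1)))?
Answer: 11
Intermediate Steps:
Function('I')(R) = 2 (Function('I')(R) = Add(1, 1) = 2)
Function('A')(K, h) = Add(Rational(7, 9), Mul(Rational(-2, 9), K), Mul(Rational(1, 9), h)) (Function('A')(K, h) = Add(Rational(7, 9), Mul(Rational(-1, 9), Add(Add(K, Mul(-1, h)), Mul(-1, Mul(-1, K))))) = Add(Rational(7, 9), Mul(Rational(-1, 9), Add(Add(K, Mul(-1, h)), K))) = Add(Rational(7, 9), Mul(Rational(-1, 9), Add(Mul(-1, h), Mul(2, K)))) = Add(Rational(7, 9), Add(Mul(Rational(-2, 9), K), Mul(Rational(1, 9), h))) = Add(Rational(7, 9), Mul(Rational(-2, 9), K), Mul(Rational(1, 9), h)))
Pow(Add(Function('A')(-703, -342), Function('I')(636)), Rational(1, 2)) = Pow(Add(Add(Rational(7, 9), Mul(Rational(-2, 9), -703), Mul(Rational(1, 9), -342)), 2), Rational(1, 2)) = Pow(Add(Add(Rational(7, 9), Rational(1406, 9), -38), 2), Rational(1, 2)) = Pow(Add(119, 2), Rational(1, 2)) = Pow(121, Rational(1, 2)) = 11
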